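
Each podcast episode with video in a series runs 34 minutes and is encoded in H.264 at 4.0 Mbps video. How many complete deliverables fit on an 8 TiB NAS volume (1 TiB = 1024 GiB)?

8623

34 min = 2040 s
Per item: 4.000 Mbps × 2040 s = 8,160 Mb = 1,020 MB.
Capacity: 8 TiB = 70,368,744 Mb; 8623.62 items → 8623 complete.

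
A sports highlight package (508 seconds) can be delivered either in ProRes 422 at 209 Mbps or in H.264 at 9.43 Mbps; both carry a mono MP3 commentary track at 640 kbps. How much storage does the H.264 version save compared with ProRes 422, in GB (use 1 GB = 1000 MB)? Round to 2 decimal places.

Audio: 640 kbps = 0.640 Mbps.
ProRes 422: 209.640 Mbps × 508 s = 106497.1 Mb = 13.312 GB.
H.264: 10.070 Mbps × 508 s = 5115.6 Mb = 0.639 GB.
Saving: 13.312 − 0.639 = 12.673 GB.

12.67 GB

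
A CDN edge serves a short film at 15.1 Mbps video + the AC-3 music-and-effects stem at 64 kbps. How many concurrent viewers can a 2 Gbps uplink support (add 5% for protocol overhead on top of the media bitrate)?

Audio: 64 kbps = 0.064 Mbps.
Per-viewer media rate: 15.164 Mbps.
On the wire with 5% overhead: 15.922 Mbps.
2 Gbps = 2,000 Mbps; 2,000 / 15.922 = 125.61 → 125 viewers.

125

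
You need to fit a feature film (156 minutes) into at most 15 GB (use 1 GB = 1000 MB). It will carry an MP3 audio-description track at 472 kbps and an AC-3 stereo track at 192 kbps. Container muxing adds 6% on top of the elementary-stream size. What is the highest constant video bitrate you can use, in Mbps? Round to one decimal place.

Budget: 15 GB = 120000.0 Mb.
Stream payload after overhead: 120000.0 / 1.06 = 113207.5 Mb.
156 min = 9360 s
Total bitrate budget: 113207.5 Mb / 9360 s = 12.095 Mbps.
Audio total: 472 + 192 = 664 kbps = 0.664 Mbps.
Video: 12.095 − 0.664 = 11.431 Mbps.

11.4 Mbps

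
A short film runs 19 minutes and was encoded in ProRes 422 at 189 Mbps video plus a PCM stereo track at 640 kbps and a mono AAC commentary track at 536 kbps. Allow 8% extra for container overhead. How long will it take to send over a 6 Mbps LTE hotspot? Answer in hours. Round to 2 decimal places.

19 min = 1140 s
Audio total: 640 + 536 = 1176 kbps = 1.176 Mbps.
Total bitrate: 190.176 Mbps.
File: 190.176 Mbps × 1140 s = 216800.6 Mb.
With 8% container overhead: ×1.08. → 234144.7 Mb.
At 6 Mbps: 234144.7 / 6 = 39024.1 s ≈ 10.8 hours.

10.84 hours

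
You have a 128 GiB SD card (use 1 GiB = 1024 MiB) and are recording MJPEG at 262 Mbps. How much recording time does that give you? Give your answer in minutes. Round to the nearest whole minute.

70 minutes

Capacity: 128 GiB = 1,099,512 Mb.
Recording time: 1,099,512 / 262.000 = 4,197 s ≈ 69.9 minutes.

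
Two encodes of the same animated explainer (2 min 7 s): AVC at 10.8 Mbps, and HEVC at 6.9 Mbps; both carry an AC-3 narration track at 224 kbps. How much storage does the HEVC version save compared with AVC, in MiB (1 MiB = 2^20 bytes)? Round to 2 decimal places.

59.04 MiB

2 min 7 s = 127 s
Audio: 224 kbps = 0.224 Mbps.
AVC: 11.024 Mbps × 127 s = 1400.0 Mb = 166.899 MiB.
HEVC: 7.124 Mbps × 127 s = 904.7 Mb = 107.854 MiB.
Saving: 166.899 − 107.854 = 59.044 MiB.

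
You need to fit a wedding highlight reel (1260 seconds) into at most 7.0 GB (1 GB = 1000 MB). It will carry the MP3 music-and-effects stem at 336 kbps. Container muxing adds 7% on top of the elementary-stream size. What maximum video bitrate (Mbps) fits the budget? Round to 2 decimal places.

Budget: 7.0 GB = 56000.0 Mb.
Stream payload after overhead: 56000.0 / 1.07 = 52336.4 Mb.
Total bitrate budget: 52336.4 Mb / 1260 s = 41.537 Mbps.
Audio: 336 kbps = 0.336 Mbps.
Video: 41.537 − 0.336 = 41.201 Mbps.

41.20 Mbps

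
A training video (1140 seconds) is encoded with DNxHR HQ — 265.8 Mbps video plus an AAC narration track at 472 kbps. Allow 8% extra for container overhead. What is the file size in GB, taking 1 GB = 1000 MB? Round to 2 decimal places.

40.98 GB

Audio: 472 kbps = 0.472 Mbps.
Total bitrate: 265.8 + 0.472 = 266.272 Mbps.
Stream data: 266.272 Mbps × 1140 s = 303550.1 Mb.
With 8% container overhead: ×1.08.
327,834 Mb ÷ 8 = 40,979 MB → 40.98 GB.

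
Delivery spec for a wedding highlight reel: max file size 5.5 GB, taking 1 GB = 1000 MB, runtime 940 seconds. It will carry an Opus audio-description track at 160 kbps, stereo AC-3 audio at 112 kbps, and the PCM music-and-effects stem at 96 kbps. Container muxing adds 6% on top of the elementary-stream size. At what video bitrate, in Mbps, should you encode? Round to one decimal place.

Budget: 5.5 GB = 44000.0 Mb.
Stream payload after overhead: 44000.0 / 1.06 = 41509.4 Mb.
Total bitrate budget: 41509.4 Mb / 940 s = 44.159 Mbps.
Audio total: 160 + 112 + 96 = 368 kbps = 0.368 Mbps.
Video: 44.159 − 0.368 = 43.791 Mbps.

43.8 Mbps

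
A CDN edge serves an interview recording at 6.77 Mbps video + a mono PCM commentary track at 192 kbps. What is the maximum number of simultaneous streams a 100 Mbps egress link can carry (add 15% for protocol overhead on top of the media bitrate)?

Audio: 192 kbps = 0.192 Mbps.
Per-viewer media rate: 6.962 Mbps.
On the wire with 15% overhead: 8.006 Mbps.
100 Mbps = 100.0 Mbps; 100.0 / 8.006 = 12.49 → 12 viewers.

12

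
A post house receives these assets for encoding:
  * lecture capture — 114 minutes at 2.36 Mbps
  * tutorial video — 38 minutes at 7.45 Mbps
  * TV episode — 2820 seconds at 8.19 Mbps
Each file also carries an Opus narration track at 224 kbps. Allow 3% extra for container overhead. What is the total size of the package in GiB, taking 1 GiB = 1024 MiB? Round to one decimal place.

7.1 GiB

Audio: 224 kbps = 0.224 Mbps.
lecture capture: 2.584 Mbps × 6840 s × 1.03 = 18204.8 Mb
tutorial video: 7.674 Mbps × 2280 s × 1.03 = 18021.6 Mb
TV episode: 8.414 Mbps × 2820 s × 1.03 = 24439.3 Mb
Total: 60665.7 Mb = 7583.2 MB.
= 7.062 GiB.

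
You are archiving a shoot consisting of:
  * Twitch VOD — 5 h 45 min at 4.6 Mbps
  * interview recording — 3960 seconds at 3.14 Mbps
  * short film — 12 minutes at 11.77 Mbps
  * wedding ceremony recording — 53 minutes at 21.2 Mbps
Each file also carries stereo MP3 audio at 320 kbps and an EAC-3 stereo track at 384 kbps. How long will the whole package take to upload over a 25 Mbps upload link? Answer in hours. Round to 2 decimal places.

2.26 hours

Audio total: 320 + 384 = 704 kbps = 0.704 Mbps.
Twitch VOD: 5.304 Mbps × 20700 s = 109792.8 Mb
interview recording: 3.844 Mbps × 3960 s = 15222.2 Mb
short film: 12.474 Mbps × 720 s = 8981.3 Mb
wedding ceremony recording: 21.904 Mbps × 3180 s = 69654.7 Mb
Total: 203651.0 Mb = 25456.4 MB.
At 25 Mbps: 203651.0 / 25 = 8146 s ≈ 2.26 hours.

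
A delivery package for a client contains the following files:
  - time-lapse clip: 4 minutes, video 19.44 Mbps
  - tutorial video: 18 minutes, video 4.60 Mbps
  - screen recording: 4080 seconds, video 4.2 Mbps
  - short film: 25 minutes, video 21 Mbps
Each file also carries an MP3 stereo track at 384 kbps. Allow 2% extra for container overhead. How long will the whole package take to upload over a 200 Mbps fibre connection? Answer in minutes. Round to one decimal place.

5.2 minutes

Audio: 384 kbps = 0.384 Mbps.
time-lapse clip: 19.824 Mbps × 240 s × 1.02 = 4852.9 Mb
tutorial video: 4.984 Mbps × 1080 s × 1.02 = 5490.4 Mb
screen recording: 4.584 Mbps × 4080 s × 1.02 = 19076.8 Mb
short film: 21.384 Mbps × 1500 s × 1.02 = 32717.5 Mb
Total: 62137.6 Mb = 7767.2 MB.
At 200 Mbps: 62137.6 / 200 = 311 s ≈ 5.18 minutes.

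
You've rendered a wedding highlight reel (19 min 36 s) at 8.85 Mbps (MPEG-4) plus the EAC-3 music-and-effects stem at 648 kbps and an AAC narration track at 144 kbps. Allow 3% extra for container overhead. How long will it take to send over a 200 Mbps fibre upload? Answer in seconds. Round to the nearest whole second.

58 seconds

19 min 36 s = 1176 s
Audio total: 648 + 144 = 792 kbps = 0.792 Mbps.
Total bitrate: 9.642 Mbps.
File: 9.642 Mbps × 1176 s = 11339.0 Mb.
With 3% container overhead: ×1.03. → 11679.2 Mb.
At 200 Mbps: 11679.2 / 200 = 58.4 s ≈ 58.4 seconds.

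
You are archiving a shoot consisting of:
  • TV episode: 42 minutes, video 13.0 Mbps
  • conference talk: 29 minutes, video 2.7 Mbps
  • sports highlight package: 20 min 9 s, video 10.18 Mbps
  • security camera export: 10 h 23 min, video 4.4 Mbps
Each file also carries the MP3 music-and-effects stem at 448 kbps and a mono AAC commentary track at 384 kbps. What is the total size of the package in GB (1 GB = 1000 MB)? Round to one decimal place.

31.2 GB

Audio total: 448 + 384 = 832 kbps = 0.832 Mbps.
TV episode: 13.832 Mbps × 2520 s = 34856.6 Mb
conference talk: 3.532 Mbps × 1740 s = 6145.7 Mb
sports highlight package: 11.012 Mbps × 1209 s = 13313.5 Mb
security camera export: 5.232 Mbps × 37380 s = 195572.2 Mb
Total: 249888.0 Mb = 31236.0 MB.
= 31.24 GB.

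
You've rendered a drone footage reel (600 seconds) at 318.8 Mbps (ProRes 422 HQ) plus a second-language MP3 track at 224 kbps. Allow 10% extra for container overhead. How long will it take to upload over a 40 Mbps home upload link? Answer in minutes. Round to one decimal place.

Audio: 224 kbps = 0.224 Mbps.
Total bitrate: 319.024 Mbps.
File: 319.024 Mbps × 600 s = 191414.4 Mb.
With 10% container overhead: ×1.10. → 210555.8 Mb.
At 40 Mbps: 210555.8 / 40 = 5263.9 s ≈ 87.7 minutes.

87.7 minutes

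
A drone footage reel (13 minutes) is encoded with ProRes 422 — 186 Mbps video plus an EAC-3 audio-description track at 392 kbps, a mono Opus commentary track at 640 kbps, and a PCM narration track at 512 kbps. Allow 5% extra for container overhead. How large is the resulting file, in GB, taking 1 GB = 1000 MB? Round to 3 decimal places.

19.200 GB

13 min = 780 s
Audio total: 392 + 640 + 512 = 1544 kbps = 1.544 Mbps.
Total bitrate: 186 + 1.544 = 187.544 Mbps.
Stream data: 187.544 Mbps × 780 s = 146284.3 Mb.
With 5% container overhead: ×1.05.
153,599 Mb ÷ 8 = 19,200 MB → 19.20 GB.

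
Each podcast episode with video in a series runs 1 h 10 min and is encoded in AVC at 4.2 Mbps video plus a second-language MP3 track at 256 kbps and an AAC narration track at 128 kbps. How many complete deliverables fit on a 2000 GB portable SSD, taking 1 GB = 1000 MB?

1 h 10 min = 70 min = 4200 s
Audio total: 256 + 128 = 384 kbps = 0.384 Mbps.
Total bitrate: 4.584 Mbps.
Per item: 4.584 Mbps × 4200 s = 19,253 Mb = 2,407 MB.
Capacity: 2000 GB = 16,000,000 Mb; 831.05 items → 831 complete.

831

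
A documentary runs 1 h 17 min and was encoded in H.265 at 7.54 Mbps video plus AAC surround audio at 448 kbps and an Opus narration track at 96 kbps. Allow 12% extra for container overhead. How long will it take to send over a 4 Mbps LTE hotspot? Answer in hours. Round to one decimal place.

1 h 17 min = 77 min = 4620 s
Audio total: 448 + 96 = 544 kbps = 0.544 Mbps.
Total bitrate: 8.084 Mbps.
File: 8.084 Mbps × 4620 s = 37348.1 Mb.
With 12% container overhead: ×1.12. → 41829.8 Mb.
At 4 Mbps: 41829.8 / 4 = 10457.5 s ≈ 2.9 hours.

2.9 hours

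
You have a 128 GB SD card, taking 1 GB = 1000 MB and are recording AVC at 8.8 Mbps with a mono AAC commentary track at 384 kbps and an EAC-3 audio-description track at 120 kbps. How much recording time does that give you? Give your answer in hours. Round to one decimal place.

30.6 hours

Audio total: 384 + 120 = 504 kbps = 0.504 Mbps.
Total bitrate: 8.8 + 0.504 = 9.304 Mbps.
Capacity: 128 GB = 1,024,000 Mb.
Recording time: 1,024,000 / 9.304 = 110,060 s ≈ 30.6 hours.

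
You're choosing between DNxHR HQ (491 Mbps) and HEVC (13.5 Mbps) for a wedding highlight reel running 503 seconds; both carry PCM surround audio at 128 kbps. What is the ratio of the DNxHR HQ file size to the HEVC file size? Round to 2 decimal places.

36.04

Audio: 128 kbps = 0.128 Mbps.
DNxHR HQ: 491.128 Mbps × 503 s = 247037.4 Mb = 30.880 GB.
HEVC: 13.628 Mbps × 503 s = 6854.9 Mb = 0.857 GB.
Ratio: 30.880 / 0.857 = 36.038.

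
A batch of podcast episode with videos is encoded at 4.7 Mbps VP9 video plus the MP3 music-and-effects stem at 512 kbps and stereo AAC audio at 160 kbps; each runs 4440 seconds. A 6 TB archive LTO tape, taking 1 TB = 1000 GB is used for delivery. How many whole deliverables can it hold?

Audio total: 512 + 160 = 672 kbps = 0.672 Mbps.
Total bitrate: 5.372 Mbps.
Per item: 5.372 Mbps × 4440 s = 23,852 Mb = 2,981 MB.
Capacity: 6 TB = 48,000,000 Mb; 2012.44 items → 2012 complete.

2012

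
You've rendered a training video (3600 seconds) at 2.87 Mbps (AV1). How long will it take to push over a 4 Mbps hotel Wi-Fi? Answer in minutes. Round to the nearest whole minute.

File: 2.870 Mbps × 3600 s = 10332.0 Mb.
At 4 Mbps: 10332.0 / 4 = 2583.0 s ≈ 43 minutes.

43 minutes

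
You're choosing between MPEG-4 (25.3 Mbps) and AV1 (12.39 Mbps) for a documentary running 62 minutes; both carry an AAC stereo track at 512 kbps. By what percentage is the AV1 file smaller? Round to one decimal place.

50.0%

62 min = 3720 s
Audio: 512 kbps = 0.512 Mbps.
MPEG-4: 25.812 Mbps × 3720 s = 96020.6 Mb = 12.003 GB.
AV1: 12.902 Mbps × 3720 s = 47995.4 Mb = 5.999 GB.
Reduction: (1 − 5.999/12.003) × 100 = 50.02%.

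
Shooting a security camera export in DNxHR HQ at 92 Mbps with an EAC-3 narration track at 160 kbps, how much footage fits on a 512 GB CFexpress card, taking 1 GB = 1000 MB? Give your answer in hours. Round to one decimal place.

12.3 hours

Audio: 160 kbps = 0.160 Mbps.
Total bitrate: 92 + 0.160 = 92.160 Mbps.
Capacity: 512 GB = 4,096,000 Mb.
Recording time: 4,096,000 / 92.160 = 44,444 s ≈ 12.3 hours.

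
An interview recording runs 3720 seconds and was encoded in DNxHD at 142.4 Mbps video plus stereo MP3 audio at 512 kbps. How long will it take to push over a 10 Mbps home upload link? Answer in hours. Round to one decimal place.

Audio: 512 kbps = 0.512 Mbps.
Total bitrate: 142.912 Mbps.
File: 142.912 Mbps × 3720 s = 531632.6 Mb.
At 10 Mbps: 531632.6 / 10 = 53163.3 s ≈ 14.8 hours.

14.8 hours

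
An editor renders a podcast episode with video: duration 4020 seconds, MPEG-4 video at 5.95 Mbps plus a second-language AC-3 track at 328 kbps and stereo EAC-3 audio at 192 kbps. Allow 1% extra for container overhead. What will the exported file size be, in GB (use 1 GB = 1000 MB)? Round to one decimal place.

Audio total: 328 + 192 = 520 kbps = 0.520 Mbps.
Total bitrate: 5.95 + 0.520 = 6.470 Mbps.
Stream data: 6.470 Mbps × 4020 s = 26009.4 Mb.
With 1% container overhead: ×1.01.
26,269 Mb ÷ 8 = 3,284 MB → 3.284 GB.

3.3 GB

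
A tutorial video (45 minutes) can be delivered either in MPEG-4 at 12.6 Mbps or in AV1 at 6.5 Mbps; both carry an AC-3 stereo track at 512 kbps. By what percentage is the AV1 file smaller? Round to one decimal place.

46.5%

45 min = 2700 s
Audio: 512 kbps = 0.512 Mbps.
MPEG-4: 13.112 Mbps × 2700 s = 35402.4 Mb = 4.425 GB.
AV1: 7.012 Mbps × 2700 s = 18932.4 Mb = 2.367 GB.
Reduction: (1 − 2.367/4.425) × 100 = 46.52%.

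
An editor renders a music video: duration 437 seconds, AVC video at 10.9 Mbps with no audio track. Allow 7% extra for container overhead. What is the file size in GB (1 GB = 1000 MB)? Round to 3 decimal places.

Total bitrate: 10.9 Mbps.
Stream data: 10.900 Mbps × 437 s = 4763.3 Mb.
With 7% container overhead: ×1.07.
5,097 Mb ÷ 8 = 637.1 MB → 0.6371 GB.

0.637 GB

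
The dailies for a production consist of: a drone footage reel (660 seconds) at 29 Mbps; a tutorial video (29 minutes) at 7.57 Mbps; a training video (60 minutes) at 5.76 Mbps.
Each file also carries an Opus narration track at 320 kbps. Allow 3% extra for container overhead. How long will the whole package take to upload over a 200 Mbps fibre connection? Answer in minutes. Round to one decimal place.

Audio: 320 kbps = 0.320 Mbps.
drone footage reel: 29.320 Mbps × 660 s × 1.03 = 19931.7 Mb
tutorial video: 7.890 Mbps × 1740 s × 1.03 = 14140.5 Mb
training video: 6.080 Mbps × 3600 s × 1.03 = 22544.6 Mb
Total: 56616.8 Mb = 7077.1 MB.
At 200 Mbps: 56616.8 / 200 = 283 s ≈ 4.72 minutes.

4.7 minutes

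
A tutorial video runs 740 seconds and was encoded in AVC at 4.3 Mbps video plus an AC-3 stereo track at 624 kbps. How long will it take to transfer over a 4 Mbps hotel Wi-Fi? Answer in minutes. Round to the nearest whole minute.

Audio: 624 kbps = 0.624 Mbps.
Total bitrate: 4.924 Mbps.
File: 4.924 Mbps × 740 s = 3643.8 Mb.
At 4 Mbps: 3643.8 / 4 = 910.9 s ≈ 15.2 minutes.

15 minutes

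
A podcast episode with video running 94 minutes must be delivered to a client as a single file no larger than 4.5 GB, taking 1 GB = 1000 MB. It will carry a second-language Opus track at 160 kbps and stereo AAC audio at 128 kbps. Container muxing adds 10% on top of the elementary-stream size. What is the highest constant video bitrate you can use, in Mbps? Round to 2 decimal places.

5.51 Mbps

Budget: 4.5 GB = 36000.0 Mb.
Stream payload after overhead: 36000.0 / 1.10 = 32727.3 Mb.
94 min = 5640 s
Total bitrate budget: 32727.3 Mb / 5640 s = 5.803 Mbps.
Audio total: 160 + 128 = 288 kbps = 0.288 Mbps.
Video: 5.803 − 0.288 = 5.515 Mbps.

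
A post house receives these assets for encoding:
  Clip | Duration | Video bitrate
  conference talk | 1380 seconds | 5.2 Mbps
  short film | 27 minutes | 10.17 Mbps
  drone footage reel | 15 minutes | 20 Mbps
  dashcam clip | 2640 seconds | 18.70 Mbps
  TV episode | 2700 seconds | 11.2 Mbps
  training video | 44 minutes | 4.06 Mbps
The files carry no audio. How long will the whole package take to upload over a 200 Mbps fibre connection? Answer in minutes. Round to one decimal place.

conference talk: 5.200 Mbps × 1380 s = 7176.0 Mb
short film: 10.170 Mbps × 1620 s = 16475.4 Mb
drone footage reel: 20.000 Mbps × 900 s = 18000.0 Mb
dashcam clip: 18.700 Mbps × 2640 s = 49368.0 Mb
TV episode: 11.200 Mbps × 2700 s = 30240.0 Mb
training video: 4.060 Mbps × 2640 s = 10718.4 Mb
Total: 131977.8 Mb = 16497.2 MB.
At 200 Mbps: 131977.8 / 200 = 660 s ≈ 11 minutes.

11.0 minutes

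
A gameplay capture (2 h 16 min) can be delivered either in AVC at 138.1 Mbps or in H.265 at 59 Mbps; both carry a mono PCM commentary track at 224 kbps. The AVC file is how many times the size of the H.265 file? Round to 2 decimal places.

2.34

2 h 16 min = 136 min = 8160 s
Audio: 224 kbps = 0.224 Mbps.
AVC: 138.324 Mbps × 8160 s = 1128723.8 Mb = 131.401 GiB.
H.265: 59.224 Mbps × 8160 s = 483267.8 Mb = 56.260 GiB.
Ratio: 131.401 / 56.260 = 2.336.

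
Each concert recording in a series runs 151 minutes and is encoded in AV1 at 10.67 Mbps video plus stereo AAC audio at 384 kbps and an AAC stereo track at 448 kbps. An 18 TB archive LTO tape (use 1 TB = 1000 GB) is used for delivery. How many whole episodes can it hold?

1381

151 min = 9060 s
Audio total: 384 + 448 = 832 kbps = 0.832 Mbps.
Total bitrate: 11.502 Mbps.
Per item: 11.502 Mbps × 9060 s = 104,208 Mb = 13,026 MB.
Capacity: 18 TB = 144,000,000 Mb; 1381.85 items → 1381 complete.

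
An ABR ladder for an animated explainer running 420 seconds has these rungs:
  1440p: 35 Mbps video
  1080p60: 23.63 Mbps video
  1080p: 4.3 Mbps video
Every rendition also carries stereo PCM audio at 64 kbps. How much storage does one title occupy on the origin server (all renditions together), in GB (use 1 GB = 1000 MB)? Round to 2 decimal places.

3.31 GB

Audio: 64 kbps = 0.064 Mbps.
Sum of rendition bitrates: (35+0.064) + (23.63+0.064) + (4.3+0.064) = 63.122 Mbps.
× 420 s = 26,511 Mb = 3,314 MB = 3.314 GB.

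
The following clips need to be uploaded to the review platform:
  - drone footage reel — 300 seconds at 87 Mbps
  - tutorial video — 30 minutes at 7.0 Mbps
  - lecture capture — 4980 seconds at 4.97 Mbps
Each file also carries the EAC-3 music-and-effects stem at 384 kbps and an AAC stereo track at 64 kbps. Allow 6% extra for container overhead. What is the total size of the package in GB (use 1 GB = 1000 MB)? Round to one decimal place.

Audio total: 384 + 64 = 448 kbps = 0.448 Mbps.
drone footage reel: 87.448 Mbps × 300 s × 1.06 = 27808.5 Mb
tutorial video: 7.448 Mbps × 1800 s × 1.06 = 14210.8 Mb
lecture capture: 5.418 Mbps × 4980 s × 1.06 = 28600.5 Mb
Total: 70619.8 Mb = 8827.5 MB.
= 8.827 GB.

8.8 GB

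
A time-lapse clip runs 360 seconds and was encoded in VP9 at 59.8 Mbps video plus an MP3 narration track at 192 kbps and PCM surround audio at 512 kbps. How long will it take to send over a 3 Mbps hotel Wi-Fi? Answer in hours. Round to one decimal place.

2.0 hours

Audio total: 192 + 512 = 704 kbps = 0.704 Mbps.
Total bitrate: 60.504 Mbps.
File: 60.504 Mbps × 360 s = 21781.4 Mb.
At 3 Mbps: 21781.4 / 3 = 7260.5 s ≈ 2.02 hours.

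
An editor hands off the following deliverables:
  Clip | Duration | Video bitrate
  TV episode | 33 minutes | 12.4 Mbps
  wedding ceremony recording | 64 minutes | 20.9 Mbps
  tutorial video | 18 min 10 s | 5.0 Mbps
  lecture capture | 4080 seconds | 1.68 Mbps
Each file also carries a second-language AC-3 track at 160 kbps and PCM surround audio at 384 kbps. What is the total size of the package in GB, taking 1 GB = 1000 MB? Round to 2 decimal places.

Audio total: 160 + 384 = 544 kbps = 0.544 Mbps.
TV episode: 12.944 Mbps × 1980 s = 25629.1 Mb
wedding ceremony recording: 21.444 Mbps × 3840 s = 82345.0 Mb
tutorial video: 5.544 Mbps × 1090 s = 6043.0 Mb
lecture capture: 2.224 Mbps × 4080 s = 9073.9 Mb
Total: 123091.0 Mb = 15386.4 MB.
= 15.39 GB.

15.39 GB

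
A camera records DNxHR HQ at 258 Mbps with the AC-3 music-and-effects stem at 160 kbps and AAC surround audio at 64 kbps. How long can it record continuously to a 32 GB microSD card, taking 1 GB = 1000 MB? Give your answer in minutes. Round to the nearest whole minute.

17 minutes

Audio total: 160 + 64 = 224 kbps = 0.224 Mbps.
Total bitrate: 258 + 0.224 = 258.224 Mbps.
Capacity: 32 GB = 256,000 Mb.
Recording time: 256,000 / 258.224 = 991.4 s ≈ 16.5 minutes.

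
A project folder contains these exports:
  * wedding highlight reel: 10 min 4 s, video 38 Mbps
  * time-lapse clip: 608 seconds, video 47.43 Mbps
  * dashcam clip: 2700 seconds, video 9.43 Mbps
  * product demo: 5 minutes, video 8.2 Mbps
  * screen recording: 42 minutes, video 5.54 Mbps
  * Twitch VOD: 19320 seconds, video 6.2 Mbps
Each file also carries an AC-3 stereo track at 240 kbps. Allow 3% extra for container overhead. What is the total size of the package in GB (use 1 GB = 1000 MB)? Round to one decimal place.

Audio: 240 kbps = 0.240 Mbps.
wedding highlight reel: 38.240 Mbps × 604 s × 1.03 = 23789.9 Mb
time-lapse clip: 47.670 Mbps × 608 s × 1.03 = 29852.9 Mb
dashcam clip: 9.670 Mbps × 2700 s × 1.03 = 26892.3 Mb
product demo: 8.440 Mbps × 300 s × 1.03 = 2608.0 Mb
screen recording: 5.780 Mbps × 2520 s × 1.03 = 15002.6 Mb
Twitch VOD: 6.440 Mbps × 19320 s × 1.03 = 128153.4 Mb
Total: 226299.0 Mb = 28287.4 MB.
= 28.29 GB.

28.3 GB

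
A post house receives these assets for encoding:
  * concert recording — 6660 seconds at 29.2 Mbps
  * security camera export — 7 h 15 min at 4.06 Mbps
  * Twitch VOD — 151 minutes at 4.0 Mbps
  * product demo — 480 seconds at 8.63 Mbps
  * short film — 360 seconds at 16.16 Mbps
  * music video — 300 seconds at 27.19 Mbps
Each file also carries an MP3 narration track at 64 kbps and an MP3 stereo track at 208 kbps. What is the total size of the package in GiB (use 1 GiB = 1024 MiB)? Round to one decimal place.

Audio total: 64 + 208 = 272 kbps = 0.272 Mbps.
concert recording: 29.472 Mbps × 6660 s = 196283.5 Mb
security camera export: 4.332 Mbps × 26100 s = 113065.2 Mb
Twitch VOD: 4.272 Mbps × 9060 s = 38704.3 Mb
product demo: 8.902 Mbps × 480 s = 4273.0 Mb
short film: 16.432 Mbps × 360 s = 5915.5 Mb
music video: 27.462 Mbps × 300 s = 8238.6 Mb
Total: 366480.1 Mb = 45810.0 MB.
= 42.66 GiB.

42.7 GiB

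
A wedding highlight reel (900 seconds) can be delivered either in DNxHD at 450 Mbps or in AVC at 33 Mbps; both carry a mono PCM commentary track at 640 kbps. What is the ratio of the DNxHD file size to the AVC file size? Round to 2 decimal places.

Audio: 640 kbps = 0.640 Mbps.
DNxHD: 450.640 Mbps × 900 s = 405576.0 Mb = 47.215 GiB.
AVC: 33.640 Mbps × 900 s = 30276.0 Mb = 3.525 GiB.
Ratio: 47.215 / 3.525 = 13.396.

13.40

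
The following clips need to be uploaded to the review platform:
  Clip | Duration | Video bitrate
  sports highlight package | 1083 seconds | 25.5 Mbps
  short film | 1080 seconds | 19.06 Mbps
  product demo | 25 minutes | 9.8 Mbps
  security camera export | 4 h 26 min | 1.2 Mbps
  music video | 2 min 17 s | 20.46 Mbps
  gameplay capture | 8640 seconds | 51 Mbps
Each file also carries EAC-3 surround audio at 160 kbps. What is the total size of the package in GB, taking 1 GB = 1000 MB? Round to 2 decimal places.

Audio: 160 kbps = 0.160 Mbps.
sports highlight package: 25.660 Mbps × 1083 s = 27789.8 Mb
short film: 19.220 Mbps × 1080 s = 20757.6 Mb
product demo: 9.960 Mbps × 1500 s = 14940.0 Mb
security camera export: 1.360 Mbps × 15960 s = 21705.6 Mb
music video: 20.620 Mbps × 137 s = 2824.9 Mb
gameplay capture: 51.160 Mbps × 8640 s = 442022.4 Mb
Total: 530040.3 Mb = 66255.0 MB.
= 66.26 GB.

66.26 GB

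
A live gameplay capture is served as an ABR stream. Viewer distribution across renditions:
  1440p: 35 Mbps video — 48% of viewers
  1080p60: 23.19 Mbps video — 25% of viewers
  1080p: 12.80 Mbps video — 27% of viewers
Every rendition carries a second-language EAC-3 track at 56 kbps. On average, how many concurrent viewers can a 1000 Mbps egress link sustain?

Audio: 56 kbps = 0.056 Mbps.
Average per-viewer bitrate: 0.48×35.056 + 0.25×23.246 + 0.27×12.856 = 26.110 Mbps.
1000 Mbps = 1,000 Mbps; 1,000 / 26.110 = 38.30 → 38.

38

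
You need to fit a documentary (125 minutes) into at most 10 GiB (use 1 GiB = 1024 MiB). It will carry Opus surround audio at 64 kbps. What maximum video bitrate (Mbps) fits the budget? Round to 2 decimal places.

Budget: 10 GiB = 85899.3 Mb.
125 min = 7500 s
Total bitrate budget: 85899.3 Mb / 7500 s = 11.453 Mbps.
Audio: 64 kbps = 0.064 Mbps.
Video: 11.453 − 0.064 = 11.389 Mbps.

11.39 Mbps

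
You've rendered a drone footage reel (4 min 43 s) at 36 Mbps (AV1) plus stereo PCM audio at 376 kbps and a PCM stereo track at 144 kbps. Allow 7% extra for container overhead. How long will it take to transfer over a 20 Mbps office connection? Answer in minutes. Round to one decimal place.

4 min 43 s = 283 s
Audio total: 376 + 144 = 520 kbps = 0.520 Mbps.
Total bitrate: 36.520 Mbps.
File: 36.520 Mbps × 283 s = 10335.2 Mb.
With 7% container overhead: ×1.07. → 11058.6 Mb.
At 20 Mbps: 11058.6 / 20 = 552.9 s ≈ 9.22 minutes.

9.2 minutes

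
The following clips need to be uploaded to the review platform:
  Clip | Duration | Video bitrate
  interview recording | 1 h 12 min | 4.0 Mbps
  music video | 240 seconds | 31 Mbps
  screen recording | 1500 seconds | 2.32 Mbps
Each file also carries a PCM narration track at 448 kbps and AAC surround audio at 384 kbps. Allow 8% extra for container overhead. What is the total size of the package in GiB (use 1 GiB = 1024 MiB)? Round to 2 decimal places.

Audio total: 448 + 384 = 832 kbps = 0.832 Mbps.
interview recording: 4.832 Mbps × 4320 s × 1.08 = 22544.2 Mb
music video: 31.832 Mbps × 240 s × 1.08 = 8250.9 Mb
screen recording: 3.152 Mbps × 1500 s × 1.08 = 5106.2 Mb
Total: 35901.3 Mb = 4487.7 MB.
= 4.179 GiB.

4.18 GiB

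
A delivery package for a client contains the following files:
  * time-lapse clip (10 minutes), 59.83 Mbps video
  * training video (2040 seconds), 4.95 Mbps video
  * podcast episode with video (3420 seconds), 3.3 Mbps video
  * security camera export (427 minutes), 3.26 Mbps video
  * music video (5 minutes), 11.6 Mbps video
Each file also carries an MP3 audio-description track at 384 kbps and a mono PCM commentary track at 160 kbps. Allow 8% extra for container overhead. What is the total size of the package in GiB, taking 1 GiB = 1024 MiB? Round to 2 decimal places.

Audio total: 384 + 160 = 544 kbps = 0.544 Mbps.
time-lapse clip: 60.374 Mbps × 600 s × 1.08 = 39122.4 Mb
training video: 5.494 Mbps × 2040 s × 1.08 = 12104.4 Mb
podcast episode with video: 3.844 Mbps × 3420 s × 1.08 = 14198.2 Mb
security camera export: 3.804 Mbps × 25620 s × 1.08 = 105255.2 Mb
music video: 12.144 Mbps × 300 s × 1.08 = 3934.7 Mb
Total: 174614.7 Mb = 21826.8 MB.
= 20.33 GiB.

20.33 GiB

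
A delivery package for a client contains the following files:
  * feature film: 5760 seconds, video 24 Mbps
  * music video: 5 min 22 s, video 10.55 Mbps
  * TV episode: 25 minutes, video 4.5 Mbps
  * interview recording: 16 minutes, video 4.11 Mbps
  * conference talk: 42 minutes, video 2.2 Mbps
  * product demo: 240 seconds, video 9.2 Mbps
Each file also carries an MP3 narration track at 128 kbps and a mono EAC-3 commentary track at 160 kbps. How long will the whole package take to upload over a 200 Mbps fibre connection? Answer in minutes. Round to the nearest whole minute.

14 minutes

Audio total: 128 + 160 = 288 kbps = 0.288 Mbps.
feature film: 24.288 Mbps × 5760 s = 139898.9 Mb
music video: 10.838 Mbps × 322 s = 3489.8 Mb
TV episode: 4.788 Mbps × 1500 s = 7182.0 Mb
interview recording: 4.398 Mbps × 960 s = 4222.1 Mb
conference talk: 2.488 Mbps × 2520 s = 6269.8 Mb
product demo: 9.488 Mbps × 240 s = 2277.1 Mb
Total: 163339.7 Mb = 20417.5 MB.
At 200 Mbps: 163339.7 / 200 = 817 s ≈ 13.6 minutes.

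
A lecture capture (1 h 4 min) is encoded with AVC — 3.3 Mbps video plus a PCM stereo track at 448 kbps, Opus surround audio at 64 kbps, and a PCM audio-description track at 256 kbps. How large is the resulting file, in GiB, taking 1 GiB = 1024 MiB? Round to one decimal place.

1 h 4 min = 64 min = 3840 s
Audio total: 448 + 64 + 256 = 768 kbps = 0.768 Mbps.
Total bitrate: 3.3 + 0.768 = 4.068 Mbps.
Stream data: 4.068 Mbps × 3840 s = 15621.1 Mb.
15,621 Mb = 1,952,640,000 bytes ÷ 1,073,741,824 = 1.819 GiB.

1.8 GiB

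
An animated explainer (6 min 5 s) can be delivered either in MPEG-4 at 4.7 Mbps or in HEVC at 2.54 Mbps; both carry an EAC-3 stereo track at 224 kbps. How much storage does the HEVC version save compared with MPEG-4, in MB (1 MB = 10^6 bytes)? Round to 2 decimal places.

98.55 MB

6 min 5 s = 365 s
Audio: 224 kbps = 0.224 Mbps.
MPEG-4: 4.924 Mbps × 365 s = 1797.3 Mb = 224.657 MB.
HEVC: 2.764 Mbps × 365 s = 1008.9 Mb = 126.108 MB.
Saving: 224.657 − 126.108 = 98.550 MB.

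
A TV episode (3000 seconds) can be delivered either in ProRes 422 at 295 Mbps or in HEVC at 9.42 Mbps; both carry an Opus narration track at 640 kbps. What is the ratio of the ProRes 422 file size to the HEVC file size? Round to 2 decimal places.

29.39

Audio: 640 kbps = 0.640 Mbps.
ProRes 422: 295.640 Mbps × 3000 s = 886920.0 Mb = 103.251 GiB.
HEVC: 10.060 Mbps × 3000 s = 30180.0 Mb = 3.513 GiB.
Ratio: 103.251 / 3.513 = 29.388.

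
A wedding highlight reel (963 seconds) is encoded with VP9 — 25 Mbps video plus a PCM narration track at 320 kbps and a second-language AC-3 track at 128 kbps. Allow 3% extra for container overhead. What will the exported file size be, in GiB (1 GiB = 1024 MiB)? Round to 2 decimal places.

2.94 GiB

Audio total: 320 + 128 = 448 kbps = 0.448 Mbps.
Total bitrate: 25 + 0.448 = 25.448 Mbps.
Stream data: 25.448 Mbps × 963 s = 24506.4 Mb.
With 3% container overhead: ×1.03.
25,242 Mb = 3,155,202,090 bytes ÷ 1,073,741,824 = 2.939 GiB.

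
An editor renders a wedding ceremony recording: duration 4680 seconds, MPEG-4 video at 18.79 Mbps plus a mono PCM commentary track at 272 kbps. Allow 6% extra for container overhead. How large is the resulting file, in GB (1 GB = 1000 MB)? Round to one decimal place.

Audio: 272 kbps = 0.272 Mbps.
Total bitrate: 18.79 + 0.272 = 19.062 Mbps.
Stream data: 19.062 Mbps × 4680 s = 89210.2 Mb.
With 6% container overhead: ×1.06.
94,563 Mb ÷ 8 = 11,820 MB → 11.82 GB.

11.8 GB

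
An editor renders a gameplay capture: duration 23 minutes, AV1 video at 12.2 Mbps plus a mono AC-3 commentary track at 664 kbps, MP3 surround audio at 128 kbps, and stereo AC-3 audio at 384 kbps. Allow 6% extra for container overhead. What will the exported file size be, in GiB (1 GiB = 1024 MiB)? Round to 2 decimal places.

23 min = 1380 s
Audio total: 664 + 128 + 384 = 1176 kbps = 1.176 Mbps.
Total bitrate: 12.2 + 1.176 = 13.376 Mbps.
Stream data: 13.376 Mbps × 1380 s = 18458.9 Mb.
With 6% container overhead: ×1.06.
19,566 Mb = 2,445,801,600 bytes ÷ 1,073,741,824 = 2.278 GiB.

2.28 GiB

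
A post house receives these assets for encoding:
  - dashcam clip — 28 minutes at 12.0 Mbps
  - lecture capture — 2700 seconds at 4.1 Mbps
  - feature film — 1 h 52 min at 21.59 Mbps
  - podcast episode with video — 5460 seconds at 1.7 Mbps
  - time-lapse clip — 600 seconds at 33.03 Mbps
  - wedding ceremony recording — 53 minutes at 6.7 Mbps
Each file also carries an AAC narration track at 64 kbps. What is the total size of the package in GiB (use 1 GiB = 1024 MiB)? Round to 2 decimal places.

Audio: 64 kbps = 0.064 Mbps.
dashcam clip: 12.064 Mbps × 1680 s = 20267.5 Mb
lecture capture: 4.164 Mbps × 2700 s = 11242.8 Mb
feature film: 21.654 Mbps × 6720 s = 145514.9 Mb
podcast episode with video: 1.764 Mbps × 5460 s = 9631.4 Mb
time-lapse clip: 33.094 Mbps × 600 s = 19856.4 Mb
wedding ceremony recording: 6.764 Mbps × 3180 s = 21509.5 Mb
Total: 228022.6 Mb = 28502.8 MB.
= 26.55 GiB.

26.55 GiB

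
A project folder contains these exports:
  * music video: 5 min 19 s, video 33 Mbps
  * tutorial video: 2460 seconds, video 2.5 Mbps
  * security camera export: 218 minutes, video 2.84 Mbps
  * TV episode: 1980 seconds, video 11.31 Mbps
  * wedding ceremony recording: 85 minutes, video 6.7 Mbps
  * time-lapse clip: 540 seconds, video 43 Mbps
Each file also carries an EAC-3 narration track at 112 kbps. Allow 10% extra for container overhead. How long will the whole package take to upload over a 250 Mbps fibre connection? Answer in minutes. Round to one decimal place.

10.0 minutes

Audio: 112 kbps = 0.112 Mbps.
music video: 33.112 Mbps × 319 s × 1.10 = 11619.0 Mb
tutorial video: 2.612 Mbps × 2460 s × 1.10 = 7068.1 Mb
security camera export: 2.952 Mbps × 13080 s × 1.10 = 42473.4 Mb
TV episode: 11.422 Mbps × 1980 s × 1.10 = 24877.1 Mb
wedding ceremony recording: 6.812 Mbps × 5100 s × 1.10 = 38215.3 Mb
time-lapse clip: 43.112 Mbps × 540 s × 1.10 = 25608.5 Mb
Total: 149861.4 Mb = 18732.7 MB.
At 250 Mbps: 149861.4 / 250 = 599 s ≈ 9.99 minutes.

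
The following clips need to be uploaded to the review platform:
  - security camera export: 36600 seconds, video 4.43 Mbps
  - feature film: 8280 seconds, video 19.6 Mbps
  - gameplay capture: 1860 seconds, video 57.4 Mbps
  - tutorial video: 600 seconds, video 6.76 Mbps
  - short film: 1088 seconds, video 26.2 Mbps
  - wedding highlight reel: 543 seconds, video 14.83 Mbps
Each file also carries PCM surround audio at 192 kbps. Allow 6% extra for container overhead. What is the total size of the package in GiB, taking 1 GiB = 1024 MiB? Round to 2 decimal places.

59.38 GiB

Audio: 192 kbps = 0.192 Mbps.
security camera export: 4.622 Mbps × 36600 s × 1.06 = 179315.1 Mb
feature film: 19.792 Mbps × 8280 s × 1.06 = 173710.4 Mb
gameplay capture: 57.592 Mbps × 1860 s × 1.06 = 113548.4 Mb
tutorial video: 6.952 Mbps × 600 s × 1.06 = 4421.5 Mb
short film: 26.392 Mbps × 1088 s × 1.06 = 30437.4 Mb
wedding highlight reel: 15.022 Mbps × 543 s × 1.06 = 8646.4 Mb
Total: 510079.1 Mb = 63759.9 MB.
= 59.38 GiB.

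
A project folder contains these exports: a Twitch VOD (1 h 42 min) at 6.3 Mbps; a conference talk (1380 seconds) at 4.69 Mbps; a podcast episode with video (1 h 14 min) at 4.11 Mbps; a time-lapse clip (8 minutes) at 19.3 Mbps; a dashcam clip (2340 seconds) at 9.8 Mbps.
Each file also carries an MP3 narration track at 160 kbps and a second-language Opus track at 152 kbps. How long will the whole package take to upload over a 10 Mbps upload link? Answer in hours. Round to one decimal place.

2.8 hours

Audio total: 160 + 152 = 312 kbps = 0.312 Mbps.
Twitch VOD: 6.612 Mbps × 6120 s = 40465.4 Mb
conference talk: 5.002 Mbps × 1380 s = 6902.8 Mb
podcast episode with video: 4.422 Mbps × 4440 s = 19633.7 Mb
time-lapse clip: 19.612 Mbps × 480 s = 9413.8 Mb
dashcam clip: 10.112 Mbps × 2340 s = 23662.1 Mb
Total: 100077.7 Mb = 12509.7 MB.
At 10 Mbps: 100077.7 / 10 = 10008 s ≈ 2.78 hours.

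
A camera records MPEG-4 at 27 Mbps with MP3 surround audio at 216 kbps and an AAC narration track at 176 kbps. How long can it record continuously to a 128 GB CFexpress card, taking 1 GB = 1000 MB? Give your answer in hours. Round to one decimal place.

10.4 hours

Audio total: 216 + 176 = 392 kbps = 0.392 Mbps.
Total bitrate: 27 + 0.392 = 27.392 Mbps.
Capacity: 128 GB = 1,024,000 Mb.
Recording time: 1,024,000 / 27.392 = 37,383 s ≈ 10.4 hours.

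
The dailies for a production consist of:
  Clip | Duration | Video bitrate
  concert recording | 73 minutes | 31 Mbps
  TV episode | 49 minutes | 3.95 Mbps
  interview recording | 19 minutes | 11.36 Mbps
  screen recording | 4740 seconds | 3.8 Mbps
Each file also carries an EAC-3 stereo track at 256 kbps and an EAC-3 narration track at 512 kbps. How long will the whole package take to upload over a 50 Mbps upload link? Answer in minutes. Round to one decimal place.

Audio total: 256 + 512 = 768 kbps = 0.768 Mbps.
concert recording: 31.768 Mbps × 4380 s = 139143.8 Mb
TV episode: 4.718 Mbps × 2940 s = 13870.9 Mb
interview recording: 12.128 Mbps × 1140 s = 13825.9 Mb
screen recording: 4.568 Mbps × 4740 s = 21652.3 Mb
Total: 188493.0 Mb = 23561.6 MB.
At 50 Mbps: 188493.0 / 50 = 3770 s ≈ 62.8 minutes.

62.8 minutes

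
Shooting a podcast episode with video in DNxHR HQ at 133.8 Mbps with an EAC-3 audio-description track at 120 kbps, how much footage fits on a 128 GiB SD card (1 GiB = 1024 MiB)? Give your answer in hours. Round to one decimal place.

Audio: 120 kbps = 0.120 Mbps.
Total bitrate: 133.8 + 0.120 = 133.920 Mbps.
Capacity: 128 GiB = 1,099,512 Mb.
Recording time: 1,099,512 / 133.920 = 8,210 s ≈ 2.28 hours.

2.3 hours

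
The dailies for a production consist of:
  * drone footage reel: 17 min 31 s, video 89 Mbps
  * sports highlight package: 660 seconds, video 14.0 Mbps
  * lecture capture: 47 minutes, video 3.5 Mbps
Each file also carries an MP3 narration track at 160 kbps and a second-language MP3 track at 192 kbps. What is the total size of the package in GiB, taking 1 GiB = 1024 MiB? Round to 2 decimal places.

13.30 GiB

Audio total: 160 + 192 = 352 kbps = 0.352 Mbps.
drone footage reel: 89.352 Mbps × 1051 s = 93909.0 Mb
sports highlight package: 14.352 Mbps × 660 s = 9472.3 Mb
lecture capture: 3.852 Mbps × 2820 s = 10862.6 Mb
Total: 114243.9 Mb = 14280.5 MB.
= 13.30 GiB.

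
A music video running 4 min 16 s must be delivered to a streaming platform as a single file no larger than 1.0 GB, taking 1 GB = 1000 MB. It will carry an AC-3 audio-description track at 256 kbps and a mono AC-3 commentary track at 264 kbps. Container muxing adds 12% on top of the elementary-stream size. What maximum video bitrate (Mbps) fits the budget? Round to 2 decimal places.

27.38 Mbps

Budget: 1.0 GB = 8000.0 Mb.
Stream payload after overhead: 8000.0 / 1.12 = 7142.9 Mb.
4 min 16 s = 256 s
Total bitrate budget: 7142.9 Mb / 256 s = 27.902 Mbps.
Audio total: 256 + 264 = 520 kbps = 0.520 Mbps.
Video: 27.902 − 0.520 = 27.382 Mbps.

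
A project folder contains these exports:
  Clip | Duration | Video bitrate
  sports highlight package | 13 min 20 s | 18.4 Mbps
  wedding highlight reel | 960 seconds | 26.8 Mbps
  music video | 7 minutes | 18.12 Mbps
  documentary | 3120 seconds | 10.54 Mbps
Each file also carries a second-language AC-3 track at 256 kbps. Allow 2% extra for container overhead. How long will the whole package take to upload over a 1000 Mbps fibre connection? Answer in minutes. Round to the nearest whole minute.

Audio: 256 kbps = 0.256 Mbps.
sports highlight package: 18.656 Mbps × 800 s × 1.02 = 15223.3 Mb
wedding highlight reel: 27.056 Mbps × 960 s × 1.02 = 26493.2 Mb
music video: 18.376 Mbps × 420 s × 1.02 = 7872.3 Mb
documentary: 10.796 Mbps × 3120 s × 1.02 = 34357.2 Mb
Total: 83946.0 Mb = 10493.2 MB.
At 1000 Mbps: 83946.0 / 1000 = 84 s ≈ 1.4 minutes.

1 minutes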